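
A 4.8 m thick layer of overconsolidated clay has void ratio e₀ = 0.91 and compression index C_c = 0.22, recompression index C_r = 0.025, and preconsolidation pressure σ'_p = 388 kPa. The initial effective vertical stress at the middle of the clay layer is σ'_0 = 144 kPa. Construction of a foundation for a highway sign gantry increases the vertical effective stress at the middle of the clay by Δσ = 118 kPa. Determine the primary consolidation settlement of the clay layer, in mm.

Final effective stress: σ'_f = 144 + 118 = 262 kPa.
σ'_f = 262 ≤ σ'_p = 388 kPa, so the clay remains overconsolidated and only the recompression index applies:
S_c = C_r·H/(1+e₀)·log₁₀(σ'_f/σ'_0) = 0.025×4.8/1.91×log₁₀(262/144)
    = 0.062828 × 0.25994 = 0.01633 m

S_c ≈ 16.3 mm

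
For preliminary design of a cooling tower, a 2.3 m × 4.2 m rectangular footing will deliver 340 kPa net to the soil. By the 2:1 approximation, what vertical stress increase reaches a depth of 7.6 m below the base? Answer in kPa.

Δσ_z ≈ 28.1 kPa

By the 2:1 method the load spreads at 1 horizontal : 2 vertical, so at depth z the loaded area has grown by z in each plan dimension:
Δσ = qBL/((B+z)(L+z)) = 340×2.3×4.2/((2.3+7.6)(4.2+7.6)) = 28.115 kPa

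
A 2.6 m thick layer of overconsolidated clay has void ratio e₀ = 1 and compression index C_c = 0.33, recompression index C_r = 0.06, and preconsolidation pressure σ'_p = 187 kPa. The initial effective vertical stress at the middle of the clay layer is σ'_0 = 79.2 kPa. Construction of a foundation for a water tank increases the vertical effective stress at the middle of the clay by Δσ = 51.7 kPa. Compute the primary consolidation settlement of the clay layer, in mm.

S_c ≈ 17 mm

Final effective stress: σ'_f = 79.2 + 51.7 = 130.9 kPa.
σ'_f = 130.9 ≤ σ'_p = 187 kPa, so the clay remains overconsolidated and only the recompression index applies:
S_c = C_r·H/(1+e₀)·log₁₀(σ'_f/σ'_0) = 0.06×2.6/2×log₁₀(130.9/79.2)
    = 0.078 × 0.21821 = 0.01702 m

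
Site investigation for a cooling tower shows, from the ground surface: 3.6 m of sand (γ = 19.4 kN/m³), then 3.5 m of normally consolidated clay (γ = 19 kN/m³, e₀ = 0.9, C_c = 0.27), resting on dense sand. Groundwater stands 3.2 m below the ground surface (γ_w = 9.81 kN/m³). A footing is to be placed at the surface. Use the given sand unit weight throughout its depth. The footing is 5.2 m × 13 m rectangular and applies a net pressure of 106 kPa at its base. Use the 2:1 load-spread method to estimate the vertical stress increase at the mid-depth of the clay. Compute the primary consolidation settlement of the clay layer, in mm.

Mid-depth of clay below the ground surface: z = 3.6 + 3.5/2 = 5.35 m.
Total vertical stress at mid-clay: σ_v = 19.4×3.6 + 19×1.75 = 103.09 kPa.
Pore pressure: u = 9.81×(5.35 − 3.2) = 21.091 kPa.
Initial effective stress: σ'_0 = σ_v − u = 103.09 − 21.091 = 81.999 kPa.
Stress increase at mid-clay by the 2:1 spreading method:
Δσ = qBL/((B+z)(L+z)) = 106×5.2×13/((5.2+5.35)(13+5.35)) = 37.014 kPa
Final effective stress: σ'_f = σ'_0 + Δσ = 81.999 + 37.014 = 119.01 kPa.
Normally consolidated clay, so the full stress increment lies on the virgin compression line:
S_c = C_c·H/(1+e₀)·log₁₀(σ'_f/σ'_0) = 0.27×3.5/(1+0.9)×log₁₀(119.01/81.999)
    = 0.49737 × 0.16177 = 0.08046 m

S_c ≈ 80.5 mm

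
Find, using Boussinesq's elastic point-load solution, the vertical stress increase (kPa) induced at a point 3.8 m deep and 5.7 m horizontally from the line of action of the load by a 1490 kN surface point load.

Boussinesq vertical stress below a point load on an elastic half-space:
Δσ_z = 3P/(2πz²) · [1 + (r/z)²]^(−5/2)
r/z = 5.7/3.8 = 1.5; [1+(r/z)²]^(−5/2) = 0.052516.
Δσ_z = 3×1490/(2π×3.8²) × 0.052516 = 49.267 × 0.052516 = 2.587 kPa

Δσ_z ≈ 2.59 kPa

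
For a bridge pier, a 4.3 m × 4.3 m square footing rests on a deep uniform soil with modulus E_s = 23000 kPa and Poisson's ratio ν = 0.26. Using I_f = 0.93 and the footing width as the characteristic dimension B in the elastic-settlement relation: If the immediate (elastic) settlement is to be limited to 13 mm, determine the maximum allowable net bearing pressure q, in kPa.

S_e = q·B·(1−ν²)/E_s · I_f  ⇒  q = S_e·E_s / (B·(1−ν²)·I_f).
q = 0.013 × 23000 / (4.3 × 0.9324 × 0.93) = 80.19 kPa

q ≈ 80.2 kPa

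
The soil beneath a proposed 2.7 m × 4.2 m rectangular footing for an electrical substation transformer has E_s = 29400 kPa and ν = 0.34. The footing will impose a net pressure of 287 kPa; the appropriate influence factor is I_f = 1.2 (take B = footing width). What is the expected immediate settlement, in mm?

S_e ≈ 28 mm

Immediate (elastic) settlement: S_e = q·B·(1−ν²)/E_s · I_f.
S_e = 287 × 2.7 × (1 − 0.34²) / 29400 × 1.2
    = 287 × 2.7 × 0.8844 / 29400 × 1.2
    = 0.02797 m = 27.97 mm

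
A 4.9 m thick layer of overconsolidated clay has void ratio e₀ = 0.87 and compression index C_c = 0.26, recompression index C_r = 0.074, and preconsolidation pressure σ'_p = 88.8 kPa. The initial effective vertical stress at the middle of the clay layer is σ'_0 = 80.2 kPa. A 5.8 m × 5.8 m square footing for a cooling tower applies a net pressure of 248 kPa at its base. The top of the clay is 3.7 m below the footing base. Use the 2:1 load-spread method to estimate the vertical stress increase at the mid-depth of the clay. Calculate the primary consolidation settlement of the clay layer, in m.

S_c ≈ 0.14 m

Mid-depth of clay below the footing base: z = 3.7 + 4.9/2 = 6.15 m.
Stress increase at mid-clay by the 2:1 spreading method:
Δσ = qBL/((B+z)(L+z)) = 248×5.8×5.8/((5.8+6.15)(5.8+6.15)) = 58.421 kPa
Final effective stress: σ'_f = 80.2 + 58.421 = 138.62 kPa.
σ'_f = 138.62 > σ'_p = 88.8 kPa, so the stress path crosses the preconsolidation pressure — recompression up to σ'_p, then virgin compression beyond:
S_c = H/(1+e₀)·[C_r·log₁₀(σ'_p/σ'_0) + C_c·log₁₀(σ'_f/σ'_p)]
    = 4.9/1.87 × [0.074×log₁₀(88.8/80.2) + 0.26×log₁₀(138.62/88.8)]
    = 2.6203 × [0.0032737 + 0.050287] = 0.1403 m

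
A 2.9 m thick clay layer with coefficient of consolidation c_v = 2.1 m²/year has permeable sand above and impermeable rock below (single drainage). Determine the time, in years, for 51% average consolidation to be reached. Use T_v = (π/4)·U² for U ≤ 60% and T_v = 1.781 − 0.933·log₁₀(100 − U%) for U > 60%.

Drainage path length: H_d = H = 2.9 m (single drainage).
U ≤ 60%: T_v = (π/4)·U² = (π/4)×0.51² = 0.20428.
t = T_v·H_d²/c_v = 0.20428×2.9²/2.1 = 0.8181 years.

t ≈ 0.818 years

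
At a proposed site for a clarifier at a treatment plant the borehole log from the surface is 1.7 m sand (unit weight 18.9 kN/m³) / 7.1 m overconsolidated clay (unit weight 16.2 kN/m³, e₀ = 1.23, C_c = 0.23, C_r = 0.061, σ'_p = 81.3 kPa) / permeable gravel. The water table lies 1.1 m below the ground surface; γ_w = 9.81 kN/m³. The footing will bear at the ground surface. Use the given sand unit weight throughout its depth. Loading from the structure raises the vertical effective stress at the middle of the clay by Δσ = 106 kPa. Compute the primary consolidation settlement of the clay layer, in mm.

S_c ≈ 248 mm

Mid-depth of clay below the ground surface: z = 1.7 + 7.1/2 = 5.25 m.
Total vertical stress at mid-clay: σ_v = 18.9×1.7 + 16.2×3.55 = 89.64 kPa.
Pore pressure: u = 9.81×(5.25 − 1.1) = 40.712 kPa.
Initial effective stress: σ'_0 = σ_v − u = 89.64 − 40.712 = 48.928 kPa.
Final effective stress: σ'_f = 48.928 + 106 = 154.93 kPa.
σ'_f = 154.93 > σ'_p = 81.3 kPa, so the stress path crosses the preconsolidation pressure — recompression up to σ'_p, then virgin compression beyond:
S_c = H/(1+e₀)·[C_r·log₁₀(σ'_p/σ'_0) + C_c·log₁₀(σ'_f/σ'_p)]
    = 7.1/2.23 × [0.061×log₁₀(81.3/48.928) + 0.23×log₁₀(154.93/81.3)]
    = 3.1839 × [0.013453 + 0.06441] = 0.2479 m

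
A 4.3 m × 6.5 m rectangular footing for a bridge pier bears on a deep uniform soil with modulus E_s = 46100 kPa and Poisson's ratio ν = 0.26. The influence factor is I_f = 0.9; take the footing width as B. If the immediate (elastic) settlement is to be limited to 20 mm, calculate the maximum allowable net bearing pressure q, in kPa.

q ≈ 256 kPa

S_e = q·B·(1−ν²)/E_s · I_f  ⇒  q = S_e·E_s / (B·(1−ν²)·I_f).
q = 0.02 × 46100 / (4.3 × 0.9324 × 0.9) = 255.5 kPa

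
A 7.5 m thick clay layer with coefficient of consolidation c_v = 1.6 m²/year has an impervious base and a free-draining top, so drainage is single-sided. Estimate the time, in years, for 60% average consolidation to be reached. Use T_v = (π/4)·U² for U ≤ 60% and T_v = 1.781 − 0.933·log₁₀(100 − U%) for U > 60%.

t ≈ 9.94 years

Drainage path length: H_d = H = 7.5 m (single drainage).
U ≤ 60%: T_v = (π/4)·U² = (π/4)×0.6² = 0.28274.
t = T_v·H_d²/c_v = 0.28274×7.5²/1.6 = 9.94 years.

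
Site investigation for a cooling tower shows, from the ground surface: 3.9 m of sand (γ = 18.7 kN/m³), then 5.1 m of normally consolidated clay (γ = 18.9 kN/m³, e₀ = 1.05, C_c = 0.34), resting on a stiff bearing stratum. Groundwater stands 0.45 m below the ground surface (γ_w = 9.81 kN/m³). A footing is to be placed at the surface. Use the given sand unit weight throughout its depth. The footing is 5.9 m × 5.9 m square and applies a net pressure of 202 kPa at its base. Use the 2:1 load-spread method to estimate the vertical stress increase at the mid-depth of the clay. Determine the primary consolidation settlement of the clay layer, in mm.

S_c ≈ 204 mm

Mid-depth of clay below the ground surface: z = 3.9 + 5.1/2 = 6.45 m.
Total vertical stress at mid-clay: σ_v = 18.7×3.9 + 18.9×2.55 = 121.12 kPa.
Pore pressure: u = 9.81×(6.45 − 0.45) = 58.86 kPa.
Initial effective stress: σ'_0 = σ_v − u = 121.12 − 58.86 = 62.26 kPa.
Stress increase at mid-clay by the 2:1 spreading method:
Δσ = qBL/((B+z)(L+z)) = 202×5.9×5.9/((5.9+6.45)(5.9+6.45)) = 46.102 kPa
Final effective stress: σ'_f = σ'_0 + Δσ = 62.26 + 46.102 = 108.36 kPa.
Normally consolidated clay, so the full stress increment lies on the virgin compression line:
S_c = C_c·H/(1+e₀)·log₁₀(σ'_f/σ'_0) = 0.34×5.1/(1+1.05)×log₁₀(108.36/62.26)
    = 0.84585 × 0.24066 = 0.2036 m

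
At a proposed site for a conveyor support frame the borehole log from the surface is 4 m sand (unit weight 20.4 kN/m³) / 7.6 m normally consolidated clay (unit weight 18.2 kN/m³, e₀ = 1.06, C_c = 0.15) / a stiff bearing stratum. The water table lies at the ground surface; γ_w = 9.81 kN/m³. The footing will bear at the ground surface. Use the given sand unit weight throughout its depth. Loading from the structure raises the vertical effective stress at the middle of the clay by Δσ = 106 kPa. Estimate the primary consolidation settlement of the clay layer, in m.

S_c ≈ 0.213 m

Mid-depth of clay below the ground surface: z = 4 + 7.6/2 = 7.8 m.
Total vertical stress at mid-clay: σ_v = 20.4×4 + 18.2×3.8 = 150.76 kPa.
Pore pressure: u = 9.81×(7.8 − 0) = 76.518 kPa.
Initial effective stress: σ'_0 = σ_v − u = 150.76 − 76.518 = 74.242 kPa.
Final effective stress: σ'_f = σ'_0 + Δσ = 74.242 + 106 = 180.24 kPa.
Normally consolidated clay, so the full stress increment lies on the virgin compression line:
S_c = C_c·H/(1+e₀)·log₁₀(σ'_f/σ'_0) = 0.15×7.6/(1+1.06)×log₁₀(180.24/74.242)
    = 0.5534 × 0.3852 = 0.2132 m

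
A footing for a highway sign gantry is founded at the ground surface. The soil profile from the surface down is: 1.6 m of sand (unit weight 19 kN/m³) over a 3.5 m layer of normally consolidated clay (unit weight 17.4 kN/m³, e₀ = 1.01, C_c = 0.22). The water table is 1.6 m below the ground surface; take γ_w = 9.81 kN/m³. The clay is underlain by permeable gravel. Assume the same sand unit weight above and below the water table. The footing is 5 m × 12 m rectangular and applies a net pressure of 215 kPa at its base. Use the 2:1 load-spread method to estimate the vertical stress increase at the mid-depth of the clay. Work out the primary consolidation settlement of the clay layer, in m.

S_c ≈ 0.199 m

Mid-depth of clay below the ground surface: z = 1.6 + 3.5/2 = 3.35 m.
Total vertical stress at mid-clay: σ_v = 19×1.6 + 17.4×1.75 = 60.85 kPa.
Pore pressure: u = 9.81×(3.35 − 1.6) = 17.168 kPa.
Initial effective stress: σ'_0 = σ_v − u = 60.85 − 17.168 = 43.682 kPa.
Stress increase at mid-clay by the 2:1 spreading method:
Δσ = qBL/((B+z)(L+z)) = 215×5×12/((5+3.35)(12+3.35)) = 100.65 kPa
Final effective stress: σ'_f = σ'_0 + Δσ = 43.682 + 100.65 = 144.33 kPa.
Normally consolidated clay, so the full stress increment lies on the virgin compression line:
S_c = C_c·H/(1+e₀)·log₁₀(σ'_f/σ'_0) = 0.22×3.5/(1+1.01)×log₁₀(144.33/43.682)
    = 0.38308 × 0.51905 = 0.1988 m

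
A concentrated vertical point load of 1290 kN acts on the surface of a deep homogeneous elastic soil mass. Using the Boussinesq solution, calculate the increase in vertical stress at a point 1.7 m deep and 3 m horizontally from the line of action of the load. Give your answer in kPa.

Δσ_z ≈ 6.21 kPa

Boussinesq vertical stress below a point load on an elastic half-space:
Δσ_z = 3P/(2πz²) · [1 + (r/z)²]^(−5/2)
r/z = 3/1.7 = 1.7647; [1+(r/z)²]^(−5/2) = 0.029127.
Δσ_z = 3×1290/(2π×1.7²) × 0.029127 = 213.12 × 0.029127 = 6.208 kPa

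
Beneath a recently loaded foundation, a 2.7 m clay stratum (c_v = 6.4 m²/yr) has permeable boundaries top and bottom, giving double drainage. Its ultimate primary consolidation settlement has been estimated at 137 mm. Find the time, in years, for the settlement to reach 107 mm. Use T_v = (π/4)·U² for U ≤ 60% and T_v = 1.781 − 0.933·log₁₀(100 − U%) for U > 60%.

Drainage path length: H_d = H/2 = 1.35 m (double drainage).
U = S(t)/S_ult = 107/137 = 0.781.
U > 60%: T_v = 1.781 − 0.933·log₁₀(100 − 78.102) = 0.53041.
t = T_v·H_d²/c_v = 0.53041×1.35²/6.4 = 0.151 years.

t ≈ 0.151 years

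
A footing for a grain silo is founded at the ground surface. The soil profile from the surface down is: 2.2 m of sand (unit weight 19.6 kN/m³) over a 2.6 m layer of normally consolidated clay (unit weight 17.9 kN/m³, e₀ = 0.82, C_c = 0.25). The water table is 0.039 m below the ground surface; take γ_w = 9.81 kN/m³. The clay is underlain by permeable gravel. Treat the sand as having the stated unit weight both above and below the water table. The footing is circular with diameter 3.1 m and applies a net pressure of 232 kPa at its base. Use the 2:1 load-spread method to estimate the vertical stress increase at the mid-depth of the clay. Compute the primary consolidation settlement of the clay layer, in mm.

S_c ≈ 147 mm

Mid-depth of clay below the ground surface: z = 2.2 + 2.6/2 = 3.5 m.
Total vertical stress at mid-clay: σ_v = 19.6×2.2 + 17.9×1.3 = 66.39 kPa.
Pore pressure: u = 9.81×(3.5 − 0.039) = 33.952 kPa.
Initial effective stress: σ'_0 = σ_v − u = 66.39 − 33.952 = 32.438 kPa.
Stress increase at mid-clay by the 2:1 spreading method:
Δσ ≈ qD²/(D+z)² = 232×3.1²/(3.1+3.5)² = 51.183 kPa
Final effective stress: σ'_f = σ'_0 + Δσ = 32.438 + 51.183 = 83.621 kPa.
Normally consolidated clay, so the full stress increment lies on the virgin compression line:
S_c = C_c·H/(1+e₀)·log₁₀(σ'_f/σ'_0) = 0.25×2.6/(1+0.82)×log₁₀(83.621/32.438)
    = 0.35714 × 0.41126 = 0.1469 m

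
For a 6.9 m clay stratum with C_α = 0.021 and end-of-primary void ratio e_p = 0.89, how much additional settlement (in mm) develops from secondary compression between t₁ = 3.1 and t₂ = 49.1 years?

S_s ≈ 92 mm

Secondary compression: S_s = C_α·H/(1+e_p)·log₁₀(t₂/t₁)
S_s = 0.021×6.9/(1+0.89)×log₁₀(49.1/3.1)
    = 0.07667 × 1.2 = 0.09198 m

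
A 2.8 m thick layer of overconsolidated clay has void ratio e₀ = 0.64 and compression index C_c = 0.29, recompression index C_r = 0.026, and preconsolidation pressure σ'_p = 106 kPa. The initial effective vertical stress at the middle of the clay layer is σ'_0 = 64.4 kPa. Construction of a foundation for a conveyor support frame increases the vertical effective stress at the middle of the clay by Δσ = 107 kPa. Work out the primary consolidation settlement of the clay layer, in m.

S_c ≈ 0.113 m

Final effective stress: σ'_f = 64.4 + 107 = 171.4 kPa.
σ'_f = 171.4 > σ'_p = 106 kPa, so the stress path crosses the preconsolidation pressure — recompression up to σ'_p, then virgin compression beyond:
S_c = H/(1+e₀)·[C_r·log₁₀(σ'_p/σ'_0) + C_c·log₁₀(σ'_f/σ'_p)]
    = 2.8/1.64 × [0.026×log₁₀(106/64.4) + 0.29×log₁₀(171.4/106)]
    = 1.7073 × [0.0056269 + 0.060524] = 0.1129 m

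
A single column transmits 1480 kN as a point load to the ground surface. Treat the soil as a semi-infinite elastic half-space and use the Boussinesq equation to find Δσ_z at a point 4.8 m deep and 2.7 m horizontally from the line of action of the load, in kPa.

Boussinesq vertical stress below a point load on an elastic half-space:
Δσ_z = 3P/(2πz²) · [1 + (r/z)²]^(−5/2)
r/z = 2.7/4.8 = 0.5625; [1+(r/z)²]^(−5/2) = 0.50295.
Δσ_z = 3×1480/(2π×4.8²) × 0.50295 = 30.67 × 0.50295 = 15.43 kPa

Δσ_z ≈ 15.4 kPa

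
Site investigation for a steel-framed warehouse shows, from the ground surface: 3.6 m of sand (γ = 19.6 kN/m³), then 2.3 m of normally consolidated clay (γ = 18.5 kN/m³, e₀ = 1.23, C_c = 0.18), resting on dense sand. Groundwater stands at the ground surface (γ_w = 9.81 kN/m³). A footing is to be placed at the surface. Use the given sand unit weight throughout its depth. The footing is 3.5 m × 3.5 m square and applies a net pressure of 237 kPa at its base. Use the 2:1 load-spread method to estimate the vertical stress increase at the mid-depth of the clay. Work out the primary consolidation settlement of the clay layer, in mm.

S_c ≈ 53.6 mm

Mid-depth of clay below the ground surface: z = 3.6 + 2.3/2 = 4.75 m.
Total vertical stress at mid-clay: σ_v = 19.6×3.6 + 18.5×1.15 = 91.835 kPa.
Pore pressure: u = 9.81×(4.75 − 0) = 46.598 kPa.
Initial effective stress: σ'_0 = σ_v − u = 91.835 − 46.598 = 45.237 kPa.
Stress increase at mid-clay by the 2:1 spreading method:
Δσ = qBL/((B+z)(L+z)) = 237×3.5×3.5/((3.5+4.75)(3.5+4.75)) = 42.656 kPa
Final effective stress: σ'_f = σ'_0 + Δσ = 45.237 + 42.656 = 87.893 kPa.
Normally consolidated clay, so the full stress increment lies on the virgin compression line:
S_c = C_c·H/(1+e₀)·log₁₀(σ'_f/σ'_0) = 0.18×2.3/(1+1.23)×log₁₀(87.893/45.237)
    = 0.18565 × 0.28846 = 0.05355 m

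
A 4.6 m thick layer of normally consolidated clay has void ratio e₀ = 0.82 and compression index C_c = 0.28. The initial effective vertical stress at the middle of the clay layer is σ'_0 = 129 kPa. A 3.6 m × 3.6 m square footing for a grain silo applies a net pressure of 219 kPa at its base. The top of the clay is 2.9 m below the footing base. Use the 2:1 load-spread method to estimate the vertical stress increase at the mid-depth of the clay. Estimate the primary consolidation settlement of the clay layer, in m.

S_c ≈ 0.0769 m

Mid-depth of clay below the footing base: z = 2.9 + 4.6/2 = 5.2 m.
Stress increase at mid-clay by the 2:1 spreading method:
Δσ = qBL/((B+z)(L+z)) = 219×3.6×3.6/((3.6+5.2)(3.6+5.2)) = 36.651 kPa
Final effective stress: σ'_f = σ'_0 + Δσ = 129 + 36.651 = 165.65 kPa.
Normally consolidated clay, so the full stress increment lies on the virgin compression line:
S_c = C_c·H/(1+e₀)·log₁₀(σ'_f/σ'_0) = 0.28×4.6/(1+0.82)×log₁₀(165.65/129)
    = 0.70769 × 0.1086 = 0.07686 m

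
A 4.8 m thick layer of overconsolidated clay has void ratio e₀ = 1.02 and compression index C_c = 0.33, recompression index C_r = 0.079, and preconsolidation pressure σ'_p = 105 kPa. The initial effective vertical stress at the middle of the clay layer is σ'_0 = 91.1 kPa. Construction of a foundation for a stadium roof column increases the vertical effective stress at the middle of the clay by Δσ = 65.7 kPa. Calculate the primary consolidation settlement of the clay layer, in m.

S_c ≈ 0.148 m

Final effective stress: σ'_f = 91.1 + 65.7 = 156.8 kPa.
σ'_f = 156.8 > σ'_p = 105 kPa, so the stress path crosses the preconsolidation pressure — recompression up to σ'_p, then virgin compression beyond:
S_c = H/(1+e₀)·[C_r·log₁₀(σ'_p/σ'_0) + C_c·log₁₀(σ'_f/σ'_p)]
    = 4.8/2.02 × [0.079×log₁₀(105/91.1) + 0.33×log₁₀(156.8/105)]
    = 2.3762 × [0.004872 + 0.057472] = 0.1481 m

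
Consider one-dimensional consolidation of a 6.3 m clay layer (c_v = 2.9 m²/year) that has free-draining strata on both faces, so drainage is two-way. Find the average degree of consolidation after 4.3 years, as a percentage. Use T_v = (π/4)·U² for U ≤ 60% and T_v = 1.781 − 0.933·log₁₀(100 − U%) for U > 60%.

Drainage path length: H_d = H/2 = 3.15 m (double drainage).
T_v = c_v·t/H_d² = 2.9×4.3/3.15² = 1.2567.
T_v = 1.2567 corresponds to the U > 60% branch:
U = 1 − 10^((1.781 − T_v)/0.933)/100 = 0.9635

U ≈ 96.4 %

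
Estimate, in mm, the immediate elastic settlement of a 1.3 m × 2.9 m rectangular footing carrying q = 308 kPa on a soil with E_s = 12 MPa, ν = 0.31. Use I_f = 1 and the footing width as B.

S_e ≈ 30.2 mm

Immediate (elastic) settlement: S_e = q·B·(1−ν²)/E_s · I_f.
E_s = 12 MPa = 12000 kPa.
S_e = 308 × 1.3 × (1 − 0.31²) / 12000 × 1
    = 308 × 1.3 × 0.9039 / 12000 × 1
    = 0.03016 m = 30.16 mm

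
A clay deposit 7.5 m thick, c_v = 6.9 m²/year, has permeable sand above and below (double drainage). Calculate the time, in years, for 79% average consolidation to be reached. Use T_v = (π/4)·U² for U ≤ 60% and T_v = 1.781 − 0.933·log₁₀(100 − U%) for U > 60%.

t ≈ 1.12 years

Drainage path length: H_d = H/2 = 3.75 m (double drainage).
U > 60%: T_v = 1.781 − 0.933·log₁₀(100 − 79) = 0.54737.
t = T_v·H_d²/c_v = 0.54737×3.75²/6.9 = 1.116 years.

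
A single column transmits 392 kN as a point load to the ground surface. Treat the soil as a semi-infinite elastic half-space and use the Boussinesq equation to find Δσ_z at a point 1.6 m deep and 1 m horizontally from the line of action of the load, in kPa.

Boussinesq vertical stress below a point load on an elastic half-space:
Δσ_z = 3P/(2πz²) · [1 + (r/z)²]^(−5/2)
r/z = 1/1.6 = 0.625; [1+(r/z)²]^(−5/2) = 0.43851.
Δσ_z = 3×392/(2π×1.6²) × 0.43851 = 73.112 × 0.43851 = 32.06 kPa

Δσ_z ≈ 32.1 kPa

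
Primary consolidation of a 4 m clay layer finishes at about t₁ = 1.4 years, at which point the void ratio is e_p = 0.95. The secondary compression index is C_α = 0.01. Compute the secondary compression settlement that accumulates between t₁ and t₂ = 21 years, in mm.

Secondary compression: S_s = C_α·H/(1+e_p)·log₁₀(t₂/t₁)
S_s = 0.01×4/(1+0.95)×log₁₀(21/1.4)
    = 0.02051 × 1.176 = 0.02412 m

S_s ≈ 24.1 mm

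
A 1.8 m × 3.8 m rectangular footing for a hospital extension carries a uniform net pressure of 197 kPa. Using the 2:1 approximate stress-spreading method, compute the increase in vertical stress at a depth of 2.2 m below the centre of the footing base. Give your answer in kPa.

By the 2:1 method the load spreads at 1 horizontal : 2 vertical, so at depth z the loaded area has grown by z in each plan dimension:
Δσ = qBL/((B+z)(L+z)) = 197×1.8×3.8/((1.8+2.2)(3.8+2.2)) = 56.145 kPa

Δσ_z ≈ 56.1 kPa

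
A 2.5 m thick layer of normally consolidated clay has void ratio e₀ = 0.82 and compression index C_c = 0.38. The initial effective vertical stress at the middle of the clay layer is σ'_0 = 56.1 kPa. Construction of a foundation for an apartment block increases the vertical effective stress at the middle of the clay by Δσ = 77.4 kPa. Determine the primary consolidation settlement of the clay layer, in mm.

Final effective stress: σ'_f = σ'_0 + Δσ = 56.1 + 77.4 = 133.5 kPa.
Normally consolidated clay, so the full stress increment lies on the virgin compression line:
S_c = C_c·H/(1+e₀)·log₁₀(σ'_f/σ'_0) = 0.38×2.5/(1+0.82)×log₁₀(133.5/56.1)
    = 0.52198 × 0.37652 = 0.1965 m

S_c ≈ 197 mm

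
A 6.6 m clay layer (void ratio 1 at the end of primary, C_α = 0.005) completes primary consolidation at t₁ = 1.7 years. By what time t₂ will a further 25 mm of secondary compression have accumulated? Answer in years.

t₂ ≈ 55.7 years

S_s = C_α·H/(1+e_p)·log₁₀(t₂/t₁) ⇒ log₁₀(t₂/t₁) = S_s·(1+e_p)/(C_α·H).
log₁₀(t₂/t₁) = 0.025 × (1+1) / (0.005×6.6) = 1.515
t₂ = t₁ × 10^1.515 = 1.7 × 32.75 = 55.67 years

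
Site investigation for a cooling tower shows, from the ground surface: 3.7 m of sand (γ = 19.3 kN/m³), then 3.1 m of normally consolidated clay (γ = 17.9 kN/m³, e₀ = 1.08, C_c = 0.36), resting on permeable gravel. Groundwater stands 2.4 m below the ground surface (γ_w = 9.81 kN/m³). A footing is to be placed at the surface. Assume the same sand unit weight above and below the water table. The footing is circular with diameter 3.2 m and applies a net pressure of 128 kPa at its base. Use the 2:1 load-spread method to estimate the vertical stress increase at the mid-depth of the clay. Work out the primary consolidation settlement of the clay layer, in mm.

Mid-depth of clay below the ground surface: z = 3.7 + 3.1/2 = 5.25 m.
Total vertical stress at mid-clay: σ_v = 19.3×3.7 + 17.9×1.55 = 99.155 kPa.
Pore pressure: u = 9.81×(5.25 − 2.4) = 27.959 kPa.
Initial effective stress: σ'_0 = σ_v − u = 99.155 − 27.959 = 71.196 kPa.
Stress increase at mid-clay by the 2:1 spreading method:
Δσ ≈ qD²/(D+z)² = 128×3.2²/(3.2+5.25)² = 18.357 kPa
Final effective stress: σ'_f = σ'_0 + Δσ = 71.196 + 18.357 = 89.553 kPa.
Normally consolidated clay, so the full stress increment lies on the virgin compression line:
S_c = C_c·H/(1+e₀)·log₁₀(σ'_f/σ'_0) = 0.36×3.1/(1+1.08)×log₁₀(89.553/71.196)
    = 0.53654 × 0.099625 = 0.05345 m

S_c ≈ 53.5 mm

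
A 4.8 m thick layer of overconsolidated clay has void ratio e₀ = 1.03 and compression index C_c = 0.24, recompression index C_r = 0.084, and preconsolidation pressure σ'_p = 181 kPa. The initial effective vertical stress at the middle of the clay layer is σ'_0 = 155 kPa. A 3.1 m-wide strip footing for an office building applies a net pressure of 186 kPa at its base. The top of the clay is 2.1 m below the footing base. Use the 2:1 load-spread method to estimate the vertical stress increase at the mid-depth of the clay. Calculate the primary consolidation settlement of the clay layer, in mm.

Mid-depth of clay below the footing base: z = 2.1 + 4.8/2 = 4.5 m.
Stress increase at mid-clay by the 2:1 spreading method:
Δσ = qB/(B+z) = 186×3.1/(3.1+4.5) = 75.868 kPa
Final effective stress: σ'_f = 155 + 75.868 = 230.87 kPa.
σ'_f = 230.87 > σ'_p = 181 kPa, so the stress path crosses the preconsolidation pressure — recompression up to σ'_p, then virgin compression beyond:
S_c = H/(1+e₀)·[C_r·log₁₀(σ'_p/σ'_0) + C_c·log₁₀(σ'_f/σ'_p)]
    = 4.8/2.03 × [0.084×log₁₀(181/155) + 0.24×log₁₀(230.87/181)]
    = 2.3645 × [0.0056571 + 0.025365] = 0.07335 m

S_c ≈ 73.4 mm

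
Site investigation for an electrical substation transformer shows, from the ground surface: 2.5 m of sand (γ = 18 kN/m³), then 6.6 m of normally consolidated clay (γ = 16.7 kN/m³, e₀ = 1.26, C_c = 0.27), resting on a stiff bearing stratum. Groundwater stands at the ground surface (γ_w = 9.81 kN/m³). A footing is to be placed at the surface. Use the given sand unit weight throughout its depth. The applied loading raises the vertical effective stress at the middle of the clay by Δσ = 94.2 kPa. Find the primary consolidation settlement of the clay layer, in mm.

Mid-depth of clay below the ground surface: z = 2.5 + 6.6/2 = 5.8 m.
Total vertical stress at mid-clay: σ_v = 18×2.5 + 16.7×3.3 = 100.11 kPa.
Pore pressure: u = 9.81×(5.8 − 0) = 56.898 kPa.
Initial effective stress: σ'_0 = σ_v − u = 100.11 − 56.898 = 43.212 kPa.
Final effective stress: σ'_f = σ'_0 + Δσ = 43.212 + 94.2 = 137.41 kPa.
Normally consolidated clay, so the full stress increment lies on the virgin compression line:
S_c = C_c·H/(1+e₀)·log₁₀(σ'_f/σ'_0) = 0.27×6.6/(1+1.26)×log₁₀(137.41/43.212)
    = 0.7885 × 0.50241 = 0.3962 m

S_c ≈ 396 mm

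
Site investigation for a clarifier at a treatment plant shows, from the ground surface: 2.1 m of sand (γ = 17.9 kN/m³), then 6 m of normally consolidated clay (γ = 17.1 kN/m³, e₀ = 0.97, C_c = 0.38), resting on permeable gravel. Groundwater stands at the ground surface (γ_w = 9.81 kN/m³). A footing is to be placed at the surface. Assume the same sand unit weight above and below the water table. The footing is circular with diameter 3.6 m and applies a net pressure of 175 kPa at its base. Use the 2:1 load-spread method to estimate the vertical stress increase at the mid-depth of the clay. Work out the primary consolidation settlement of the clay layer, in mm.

S_c ≈ 287 mm

Mid-depth of clay below the ground surface: z = 2.1 + 6/2 = 5.1 m.
Total vertical stress at mid-clay: σ_v = 17.9×2.1 + 17.1×3 = 88.89 kPa.
Pore pressure: u = 9.81×(5.1 − 0) = 50.031 kPa.
Initial effective stress: σ'_0 = σ_v − u = 88.89 − 50.031 = 38.859 kPa.
Stress increase at mid-clay by the 2:1 spreading method:
Δσ ≈ qD²/(D+z)² = 175×3.6²/(3.6+5.1)² = 29.964 kPa
Final effective stress: σ'_f = σ'_0 + Δσ = 38.859 + 29.964 = 68.823 kPa.
Normally consolidated clay, so the full stress increment lies on the virgin compression line:
S_c = C_c·H/(1+e₀)·log₁₀(σ'_f/σ'_0) = 0.38×6/(1+0.97)×log₁₀(68.823/38.859)
    = 1.1574 × 0.24824 = 0.2873 m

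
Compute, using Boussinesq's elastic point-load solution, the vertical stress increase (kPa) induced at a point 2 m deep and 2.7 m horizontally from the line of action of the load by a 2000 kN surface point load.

Δσ_z ≈ 17.8 kPa

Boussinesq vertical stress below a point load on an elastic half-space:
Δσ_z = 3P/(2πz²) · [1 + (r/z)²]^(−5/2)
r/z = 2.7/2 = 1.35; [1+(r/z)²]^(−5/2) = 0.074716.
Δσ_z = 3×2000/(2π×2²) × 0.074716 = 238.73 × 0.074716 = 17.84 kPa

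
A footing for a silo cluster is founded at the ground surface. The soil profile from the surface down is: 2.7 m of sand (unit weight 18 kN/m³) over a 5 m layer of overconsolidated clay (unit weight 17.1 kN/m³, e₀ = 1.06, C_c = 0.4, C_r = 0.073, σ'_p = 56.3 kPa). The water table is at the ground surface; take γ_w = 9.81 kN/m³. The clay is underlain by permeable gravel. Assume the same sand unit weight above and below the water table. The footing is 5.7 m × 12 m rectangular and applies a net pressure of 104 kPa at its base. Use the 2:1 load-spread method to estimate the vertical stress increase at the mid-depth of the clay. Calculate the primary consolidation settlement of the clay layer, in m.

S_c ≈ 0.165 m

Mid-depth of clay below the ground surface: z = 2.7 + 5/2 = 5.2 m.
Total vertical stress at mid-clay: σ_v = 18×2.7 + 17.1×2.5 = 91.35 kPa.
Pore pressure: u = 9.81×(5.2 − 0) = 51.012 kPa.
Initial effective stress: σ'_0 = σ_v − u = 91.35 − 51.012 = 40.338 kPa.
Stress increase at mid-clay by the 2:1 spreading method:
Δσ = qBL/((B+z)(L+z)) = 104×5.7×12/((5.7+5.2)(12+5.2)) = 37.943 kPa
Final effective stress: σ'_f = 40.338 + 37.943 = 78.281 kPa.
σ'_f = 78.281 > σ'_p = 56.3 kPa, so the stress path crosses the preconsolidation pressure — recompression up to σ'_p, then virgin compression beyond:
S_c = H/(1+e₀)·[C_r·log₁₀(σ'_p/σ'_0) + C_c·log₁₀(σ'_f/σ'_p)]
    = 5/2.06 × [0.073×log₁₀(56.3/40.338) + 0.4×log₁₀(78.281/56.3)]
    = 2.4272 × [0.01057 + 0.057259] = 0.1646 m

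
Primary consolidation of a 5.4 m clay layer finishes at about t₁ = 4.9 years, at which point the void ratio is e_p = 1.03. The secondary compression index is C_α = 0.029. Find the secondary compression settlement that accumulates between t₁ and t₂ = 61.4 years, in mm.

S_s ≈ 84.7 mm

Secondary compression: S_s = C_α·H/(1+e_p)·log₁₀(t₂/t₁)
S_s = 0.029×5.4/(1+1.03)×log₁₀(61.4/4.9)
    = 0.07714 × 1.098 = 0.0847 m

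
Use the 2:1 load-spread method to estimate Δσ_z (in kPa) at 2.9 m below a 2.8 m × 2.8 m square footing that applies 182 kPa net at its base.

Δσ_z ≈ 43.9 kPa

By the 2:1 method the load spreads at 1 horizontal : 2 vertical, so at depth z the loaded area has grown by z in each plan dimension:
Δσ = qBL/((B+z)(L+z)) = 182×2.8×2.8/((2.8+2.9)(2.8+2.9)) = 43.918 kPa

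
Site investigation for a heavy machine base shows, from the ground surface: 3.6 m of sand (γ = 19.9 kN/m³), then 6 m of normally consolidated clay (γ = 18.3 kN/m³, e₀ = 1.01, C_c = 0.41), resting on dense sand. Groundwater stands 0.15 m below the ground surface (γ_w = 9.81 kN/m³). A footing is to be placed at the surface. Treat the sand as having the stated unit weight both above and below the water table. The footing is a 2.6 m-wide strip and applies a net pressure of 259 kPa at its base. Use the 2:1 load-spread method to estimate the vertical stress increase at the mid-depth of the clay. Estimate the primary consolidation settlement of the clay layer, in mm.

Mid-depth of clay below the ground surface: z = 3.6 + 6/2 = 6.6 m.
Total vertical stress at mid-clay: σ_v = 19.9×3.6 + 18.3×3 = 126.54 kPa.
Pore pressure: u = 9.81×(6.6 − 0.15) = 63.275 kPa.
Initial effective stress: σ'_0 = σ_v − u = 126.54 − 63.275 = 63.265 kPa.
Stress increase at mid-clay by the 2:1 spreading method:
Δσ = qB/(B+z) = 259×2.6/(2.6+6.6) = 73.196 kPa
Final effective stress: σ'_f = σ'_0 + Δσ = 63.265 + 73.196 = 136.46 kPa.
Normally consolidated clay, so the full stress increment lies on the virgin compression line:
S_c = C_c·H/(1+e₀)·log₁₀(σ'_f/σ'_0) = 0.41×6/(1+1.01)×log₁₀(136.46/63.265)
    = 1.2239 × 0.33384 = 0.4086 m

S_c ≈ 409 mm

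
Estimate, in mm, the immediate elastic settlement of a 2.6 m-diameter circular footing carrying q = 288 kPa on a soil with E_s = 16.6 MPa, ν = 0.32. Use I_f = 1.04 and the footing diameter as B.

Immediate (elastic) settlement: S_e = q·B·(1−ν²)/E_s · I_f.
E_s = 16.6 MPa = 16600 kPa.
S_e = 288 × 2.6 × (1 − 0.32²) / 16600 × 1.04
    = 288 × 2.6 × 0.8976 / 16600 × 1.04
    = 0.04211 m = 42.11 mm

S_e ≈ 42.1 mm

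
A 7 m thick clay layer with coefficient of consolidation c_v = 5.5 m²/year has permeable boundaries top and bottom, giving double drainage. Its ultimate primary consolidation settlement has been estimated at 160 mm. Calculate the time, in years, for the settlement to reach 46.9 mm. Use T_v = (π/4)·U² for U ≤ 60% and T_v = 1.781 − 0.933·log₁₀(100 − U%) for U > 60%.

Drainage path length: H_d = H/2 = 3.5 m (double drainage).
U = S(t)/S_ult = 46.9/160 = 0.2931.
U ≤ 60%: T_v = (π/4)·U² = (π/4)×0.29312² = 0.067483.
t = T_v·H_d²/c_v = 0.067483×3.5²/5.5 = 0.1503 years.

t ≈ 0.15 years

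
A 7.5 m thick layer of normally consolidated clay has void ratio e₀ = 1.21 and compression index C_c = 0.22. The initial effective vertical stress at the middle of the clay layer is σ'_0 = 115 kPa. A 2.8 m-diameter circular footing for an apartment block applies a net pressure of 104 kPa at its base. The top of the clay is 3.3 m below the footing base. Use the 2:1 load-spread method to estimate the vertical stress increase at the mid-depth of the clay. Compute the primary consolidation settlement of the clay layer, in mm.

Mid-depth of clay below the footing base: z = 3.3 + 7.5/2 = 7.05 m.
Stress increase at mid-clay by the 2:1 spreading method:
Δσ ≈ qD²/(D+z)² = 104×2.8²/(2.8+7.05)² = 8.4038 kPa
Final effective stress: σ'_f = σ'_0 + Δσ = 115 + 8.4038 = 123.4 kPa.
Normally consolidated clay, so the full stress increment lies on the virgin compression line:
S_c = C_c·H/(1+e₀)·log₁₀(σ'_f/σ'_0) = 0.22×7.5/(1+1.21)×log₁₀(123.4/115)
    = 0.74661 × 0.030617 = 0.02286 m

S_c ≈ 22.9 mm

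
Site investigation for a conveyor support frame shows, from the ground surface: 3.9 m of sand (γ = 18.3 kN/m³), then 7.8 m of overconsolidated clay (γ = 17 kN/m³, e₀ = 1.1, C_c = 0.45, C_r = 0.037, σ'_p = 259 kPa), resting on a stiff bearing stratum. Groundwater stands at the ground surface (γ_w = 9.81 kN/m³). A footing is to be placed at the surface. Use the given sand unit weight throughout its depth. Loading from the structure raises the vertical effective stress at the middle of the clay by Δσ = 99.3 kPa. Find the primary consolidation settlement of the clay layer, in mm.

S_c ≈ 57.6 mm

Mid-depth of clay below the ground surface: z = 3.9 + 7.8/2 = 7.8 m.
Total vertical stress at mid-clay: σ_v = 18.3×3.9 + 17×3.9 = 137.67 kPa.
Pore pressure: u = 9.81×(7.8 − 0) = 76.518 kPa.
Initial effective stress: σ'_0 = σ_v − u = 137.67 − 76.518 = 61.152 kPa.
Final effective stress: σ'_f = 61.152 + 99.3 = 160.45 kPa.
σ'_f = 160.45 ≤ σ'_p = 259 kPa, so the clay remains overconsolidated and only the recompression index applies:
S_c = C_r·H/(1+e₀)·log₁₀(σ'_f/σ'_0) = 0.037×7.8/2.1×log₁₀(160.45/61.152)
    = 0.13743 × 0.41893 = 0.05757 m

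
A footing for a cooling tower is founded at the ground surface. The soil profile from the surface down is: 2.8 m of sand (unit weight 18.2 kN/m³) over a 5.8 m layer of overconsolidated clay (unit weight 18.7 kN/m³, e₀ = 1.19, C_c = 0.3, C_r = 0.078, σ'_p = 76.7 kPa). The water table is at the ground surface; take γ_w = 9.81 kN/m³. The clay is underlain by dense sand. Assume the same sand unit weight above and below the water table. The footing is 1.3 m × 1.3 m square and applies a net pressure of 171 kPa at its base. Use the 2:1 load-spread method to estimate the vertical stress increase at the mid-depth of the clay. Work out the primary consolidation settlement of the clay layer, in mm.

S_c ≈ 10.1 mm

Mid-depth of clay below the ground surface: z = 2.8 + 5.8/2 = 5.7 m.
Total vertical stress at mid-clay: σ_v = 18.2×2.8 + 18.7×2.9 = 105.19 kPa.
Pore pressure: u = 9.81×(5.7 − 0) = 55.917 kPa.
Initial effective stress: σ'_0 = σ_v − u = 105.19 − 55.917 = 49.273 kPa.
Stress increase at mid-clay by the 2:1 spreading method:
Δσ = qBL/((B+z)(L+z)) = 171×1.3×1.3/((1.3+5.7)(1.3+5.7)) = 5.8978 kPa
Final effective stress: σ'_f = 49.273 + 5.8978 = 55.171 kPa.
σ'_f = 55.171 ≤ σ'_p = 76.7 kPa, so the clay remains overconsolidated and only the recompression index applies:
S_c = C_r·H/(1+e₀)·log₁₀(σ'_f/σ'_0) = 0.078×5.8/2.19×log₁₀(55.171/49.273)
    = 0.20658 × 0.049102 = 0.01014 m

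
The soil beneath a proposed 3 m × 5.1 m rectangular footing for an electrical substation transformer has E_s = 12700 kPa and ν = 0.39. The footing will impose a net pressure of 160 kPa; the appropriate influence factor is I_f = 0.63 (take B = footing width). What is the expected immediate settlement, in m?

Immediate (elastic) settlement: S_e = q·B·(1−ν²)/E_s · I_f.
S_e = 160 × 3 × (1 − 0.39²) / 12700 × 0.63
    = 160 × 3 × 0.8479 / 12700 × 0.63
    = 0.02019 m

S_e ≈ 0.0202 m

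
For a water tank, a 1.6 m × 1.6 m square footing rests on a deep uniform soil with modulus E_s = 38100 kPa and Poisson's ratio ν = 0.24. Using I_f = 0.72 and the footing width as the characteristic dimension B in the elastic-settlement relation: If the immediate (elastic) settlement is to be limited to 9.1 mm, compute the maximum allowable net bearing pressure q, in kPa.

q ≈ 319 kPa

S_e = q·B·(1−ν²)/E_s · I_f  ⇒  q = S_e·E_s / (B·(1−ν²)·I_f).
q = 0.0091 × 38100 / (1.6 × 0.9424 × 0.72) = 319.4 kPa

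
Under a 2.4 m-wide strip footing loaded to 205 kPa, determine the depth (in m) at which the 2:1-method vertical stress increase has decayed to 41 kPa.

z ≈ 9.6 m

2:1 spreading — at depth z the loaded area has grown by z in each plan dimension:
qB/(B+z) = Δσ_z ⇒ z = qB/Δσ_z − B = 205×2.4/41 − 2.4 = 9.6 m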